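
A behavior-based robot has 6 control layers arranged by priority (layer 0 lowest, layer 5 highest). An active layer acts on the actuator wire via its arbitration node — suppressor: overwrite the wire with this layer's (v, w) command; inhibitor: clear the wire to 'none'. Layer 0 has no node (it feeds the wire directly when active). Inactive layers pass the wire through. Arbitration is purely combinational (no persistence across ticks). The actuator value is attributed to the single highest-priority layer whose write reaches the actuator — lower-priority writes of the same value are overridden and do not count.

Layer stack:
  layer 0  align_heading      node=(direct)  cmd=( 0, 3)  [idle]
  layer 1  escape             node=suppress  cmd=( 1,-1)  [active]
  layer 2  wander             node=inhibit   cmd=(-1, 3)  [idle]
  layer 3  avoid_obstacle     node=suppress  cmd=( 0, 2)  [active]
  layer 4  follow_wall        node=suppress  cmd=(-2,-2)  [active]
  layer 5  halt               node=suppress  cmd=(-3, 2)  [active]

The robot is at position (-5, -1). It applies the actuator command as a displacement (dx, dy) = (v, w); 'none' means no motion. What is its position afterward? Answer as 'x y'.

L0 align_heading: idle → wire = none
L1 escape: active, suppressor → wire = (1, -1)
L2 wander: idle → wire stays (1, -1)
L3 avoid_obstacle: active, suppressor → wire = (0, 2)
L4 follow_wall: active, suppressor → wire = (-2, -2)
L5 halt: active, suppressor → wire = (-3, 2)
actuator = (-3, 2)
position: (-5, -1) + (-3, 2) = (-8, 1)

-8 1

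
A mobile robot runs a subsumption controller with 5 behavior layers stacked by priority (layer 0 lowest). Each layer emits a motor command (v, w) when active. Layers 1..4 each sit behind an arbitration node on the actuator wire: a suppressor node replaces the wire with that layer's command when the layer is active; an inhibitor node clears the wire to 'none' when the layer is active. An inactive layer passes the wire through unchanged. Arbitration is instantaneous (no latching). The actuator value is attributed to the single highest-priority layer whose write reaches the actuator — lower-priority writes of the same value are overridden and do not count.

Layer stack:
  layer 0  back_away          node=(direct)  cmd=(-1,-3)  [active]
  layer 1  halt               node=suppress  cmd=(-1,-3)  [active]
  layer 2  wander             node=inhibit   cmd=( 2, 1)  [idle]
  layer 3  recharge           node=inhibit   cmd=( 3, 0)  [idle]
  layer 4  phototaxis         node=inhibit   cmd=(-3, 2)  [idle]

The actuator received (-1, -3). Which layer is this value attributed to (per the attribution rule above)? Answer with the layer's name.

[0] back_away on; wire := (-1, -3)
[1] halt on (suppress); wire := (-1, -3)
[2] wander off; pass (-1, -3)
[3] recharge off; pass (-1, -3)
[4] phototaxis off; pass (-1, -3)
output (-1, -3)
last writer: layer 1 = halt

halt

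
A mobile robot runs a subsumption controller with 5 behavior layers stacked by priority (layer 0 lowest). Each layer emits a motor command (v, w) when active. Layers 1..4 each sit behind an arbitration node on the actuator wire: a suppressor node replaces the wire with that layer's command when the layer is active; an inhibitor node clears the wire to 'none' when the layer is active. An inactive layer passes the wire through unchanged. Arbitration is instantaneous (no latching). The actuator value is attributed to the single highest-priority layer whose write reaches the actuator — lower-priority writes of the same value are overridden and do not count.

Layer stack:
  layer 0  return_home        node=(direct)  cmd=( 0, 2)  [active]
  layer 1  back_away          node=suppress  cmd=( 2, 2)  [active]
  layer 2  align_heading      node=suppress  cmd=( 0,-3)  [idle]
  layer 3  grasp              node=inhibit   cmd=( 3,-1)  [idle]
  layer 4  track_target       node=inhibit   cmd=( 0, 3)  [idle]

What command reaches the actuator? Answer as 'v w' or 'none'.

[0] return_home on; wire := (0, 2)
[1] back_away on (suppress); wire := (2, 2)
[2] align_heading off; pass (2, 2)
[3] grasp off; pass (2, 2)
[4] track_target off; pass (2, 2)
output (2, 2)

2 2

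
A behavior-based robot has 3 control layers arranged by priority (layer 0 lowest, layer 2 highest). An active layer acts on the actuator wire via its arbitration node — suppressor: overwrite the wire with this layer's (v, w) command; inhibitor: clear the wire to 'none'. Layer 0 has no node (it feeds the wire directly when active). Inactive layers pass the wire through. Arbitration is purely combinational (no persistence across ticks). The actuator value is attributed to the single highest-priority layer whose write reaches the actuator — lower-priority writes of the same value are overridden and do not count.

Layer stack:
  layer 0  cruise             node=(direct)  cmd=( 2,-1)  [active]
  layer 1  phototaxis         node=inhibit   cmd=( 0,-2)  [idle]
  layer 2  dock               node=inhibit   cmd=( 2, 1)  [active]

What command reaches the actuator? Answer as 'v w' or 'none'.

none

[0] cruise on; wire := (2, -1)
[1] phototaxis off; pass (2, -1)
[2] dock on (inhibit); wire := none
output none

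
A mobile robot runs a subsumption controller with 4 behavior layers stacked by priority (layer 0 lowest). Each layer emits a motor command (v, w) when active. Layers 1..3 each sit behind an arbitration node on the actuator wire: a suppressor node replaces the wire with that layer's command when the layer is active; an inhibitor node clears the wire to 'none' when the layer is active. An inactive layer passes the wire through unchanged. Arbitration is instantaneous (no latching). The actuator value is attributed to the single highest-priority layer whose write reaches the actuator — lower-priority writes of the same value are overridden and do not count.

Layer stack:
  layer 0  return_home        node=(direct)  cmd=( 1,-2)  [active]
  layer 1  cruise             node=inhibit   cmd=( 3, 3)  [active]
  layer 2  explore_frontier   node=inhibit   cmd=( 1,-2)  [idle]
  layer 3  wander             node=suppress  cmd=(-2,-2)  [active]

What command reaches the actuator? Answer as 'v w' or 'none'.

L0 return_home: active, feeds wire = (1, -2)
L1 cruise: active, inhibitor → wire = none
L2 explore_frontier: idle → wire stays none
L3 wander: active, suppressor → wire = (-2, -2)
actuator = (-2, -2)

-2 -2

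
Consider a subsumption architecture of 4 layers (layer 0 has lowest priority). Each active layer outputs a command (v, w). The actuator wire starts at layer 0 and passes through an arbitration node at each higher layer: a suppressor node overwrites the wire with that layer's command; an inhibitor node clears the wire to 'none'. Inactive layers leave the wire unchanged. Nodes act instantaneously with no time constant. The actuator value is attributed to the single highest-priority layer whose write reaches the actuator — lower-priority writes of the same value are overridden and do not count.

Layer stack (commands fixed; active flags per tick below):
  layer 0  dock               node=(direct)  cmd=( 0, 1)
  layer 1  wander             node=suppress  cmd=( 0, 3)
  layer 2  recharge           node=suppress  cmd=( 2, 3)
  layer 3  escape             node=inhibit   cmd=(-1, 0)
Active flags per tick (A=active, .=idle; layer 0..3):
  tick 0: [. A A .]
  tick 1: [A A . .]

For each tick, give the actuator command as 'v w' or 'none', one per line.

2 3
0 3

tick 0:
  L0 dock: idle → wire = none
  L1 wander: active, suppressor → wire = (0, 3)
  L2 recharge: active, suppressor → wire = (2, 3)
  L3 escape: idle → wire stays (2, 3)
  actuator = (2, 3)
tick 1:
  L0 dock: active, feeds wire = (0, 1)
  L1 wander: active, suppressor → wire = (0, 3)
  L2 recharge: idle → wire stays (0, 3)
  L3 escape: idle → wire stays (0, 3)
  actuator = (0, 3)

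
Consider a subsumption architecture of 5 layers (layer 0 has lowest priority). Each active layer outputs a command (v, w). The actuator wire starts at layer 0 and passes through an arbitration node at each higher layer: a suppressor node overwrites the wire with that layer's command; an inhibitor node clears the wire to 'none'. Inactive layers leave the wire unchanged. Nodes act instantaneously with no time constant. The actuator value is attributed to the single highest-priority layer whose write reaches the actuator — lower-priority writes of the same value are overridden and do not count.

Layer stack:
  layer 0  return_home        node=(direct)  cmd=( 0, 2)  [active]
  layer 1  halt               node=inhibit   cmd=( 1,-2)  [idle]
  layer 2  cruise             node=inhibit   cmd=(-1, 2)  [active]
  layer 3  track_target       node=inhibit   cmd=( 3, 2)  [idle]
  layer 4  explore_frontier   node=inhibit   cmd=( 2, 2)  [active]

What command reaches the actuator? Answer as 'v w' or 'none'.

none

[0] return_home on; wire := (0, 2)
[1] halt off; pass (0, 2)
[2] cruise on (inhibit); wire := none
[3] track_target off; pass none
[4] explore_frontier on (inhibit); wire := none
output none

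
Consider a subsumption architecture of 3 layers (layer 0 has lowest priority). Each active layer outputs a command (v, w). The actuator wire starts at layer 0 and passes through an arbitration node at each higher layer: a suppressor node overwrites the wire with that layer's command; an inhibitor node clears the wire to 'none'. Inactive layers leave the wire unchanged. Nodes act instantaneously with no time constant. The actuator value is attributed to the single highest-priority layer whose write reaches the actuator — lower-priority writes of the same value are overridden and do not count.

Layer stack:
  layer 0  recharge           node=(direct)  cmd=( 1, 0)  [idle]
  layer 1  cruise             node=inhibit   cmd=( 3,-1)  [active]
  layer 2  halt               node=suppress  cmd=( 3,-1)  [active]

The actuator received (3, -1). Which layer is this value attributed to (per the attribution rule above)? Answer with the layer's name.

halt

[0] recharge off; wire := none
[1] cruise on (inhibit); wire := none
[2] halt on (suppress); wire := (3, -1)
output (3, -1)
last writer: layer 2 = halt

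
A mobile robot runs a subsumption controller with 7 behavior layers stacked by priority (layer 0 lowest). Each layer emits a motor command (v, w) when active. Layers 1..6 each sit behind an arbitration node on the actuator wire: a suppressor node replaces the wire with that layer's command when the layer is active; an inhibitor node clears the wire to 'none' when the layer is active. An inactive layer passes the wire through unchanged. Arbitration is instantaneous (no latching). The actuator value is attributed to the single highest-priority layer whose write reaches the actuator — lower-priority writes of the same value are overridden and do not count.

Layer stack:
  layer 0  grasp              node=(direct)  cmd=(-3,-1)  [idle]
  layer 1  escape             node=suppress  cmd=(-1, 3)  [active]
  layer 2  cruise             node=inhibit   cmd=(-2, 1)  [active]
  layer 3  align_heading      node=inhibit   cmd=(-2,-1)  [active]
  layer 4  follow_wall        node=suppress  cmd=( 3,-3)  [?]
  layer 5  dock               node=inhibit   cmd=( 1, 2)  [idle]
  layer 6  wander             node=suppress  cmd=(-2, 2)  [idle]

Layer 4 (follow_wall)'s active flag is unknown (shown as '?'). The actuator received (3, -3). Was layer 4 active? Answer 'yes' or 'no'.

If layer 4 is active=yes:
  actuator would be (3, -3)
If layer 4 is active=no:
  actuator would be none
Observed (3, -3), so layer 4 was active.

yes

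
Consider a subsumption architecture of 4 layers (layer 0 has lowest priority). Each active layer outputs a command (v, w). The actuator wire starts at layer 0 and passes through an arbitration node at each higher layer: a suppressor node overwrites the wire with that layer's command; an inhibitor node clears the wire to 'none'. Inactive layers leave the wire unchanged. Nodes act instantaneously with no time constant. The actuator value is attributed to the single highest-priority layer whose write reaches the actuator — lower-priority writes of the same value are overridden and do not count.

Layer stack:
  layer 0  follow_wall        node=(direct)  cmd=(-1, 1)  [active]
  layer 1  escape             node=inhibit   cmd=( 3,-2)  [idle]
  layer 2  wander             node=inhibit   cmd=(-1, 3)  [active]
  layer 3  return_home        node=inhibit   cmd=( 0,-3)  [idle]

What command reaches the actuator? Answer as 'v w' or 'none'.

[0] follow_wall on; wire := (-1, 1)
[1] escape off; pass (-1, 1)
[2] wander on (inhibit); wire := none
[3] return_home off; pass none
output none

none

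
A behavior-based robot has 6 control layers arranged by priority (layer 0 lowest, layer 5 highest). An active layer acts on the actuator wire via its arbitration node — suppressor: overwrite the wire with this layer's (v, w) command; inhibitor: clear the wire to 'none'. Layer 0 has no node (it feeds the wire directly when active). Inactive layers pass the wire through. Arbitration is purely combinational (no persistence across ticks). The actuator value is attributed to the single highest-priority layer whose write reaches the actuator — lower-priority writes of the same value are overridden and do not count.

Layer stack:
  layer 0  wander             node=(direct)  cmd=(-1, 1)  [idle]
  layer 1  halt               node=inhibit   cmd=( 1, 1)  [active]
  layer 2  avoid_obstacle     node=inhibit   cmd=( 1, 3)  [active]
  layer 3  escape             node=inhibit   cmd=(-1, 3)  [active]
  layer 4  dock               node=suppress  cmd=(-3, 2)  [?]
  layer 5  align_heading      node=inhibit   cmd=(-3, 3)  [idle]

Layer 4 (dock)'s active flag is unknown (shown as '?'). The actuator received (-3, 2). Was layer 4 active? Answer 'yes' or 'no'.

yes

If layer 4 is active=yes:
  actuator would be (-3, 2)
If layer 4 is active=no:
  actuator would be none
Observed (-3, 2), so layer 4 was active.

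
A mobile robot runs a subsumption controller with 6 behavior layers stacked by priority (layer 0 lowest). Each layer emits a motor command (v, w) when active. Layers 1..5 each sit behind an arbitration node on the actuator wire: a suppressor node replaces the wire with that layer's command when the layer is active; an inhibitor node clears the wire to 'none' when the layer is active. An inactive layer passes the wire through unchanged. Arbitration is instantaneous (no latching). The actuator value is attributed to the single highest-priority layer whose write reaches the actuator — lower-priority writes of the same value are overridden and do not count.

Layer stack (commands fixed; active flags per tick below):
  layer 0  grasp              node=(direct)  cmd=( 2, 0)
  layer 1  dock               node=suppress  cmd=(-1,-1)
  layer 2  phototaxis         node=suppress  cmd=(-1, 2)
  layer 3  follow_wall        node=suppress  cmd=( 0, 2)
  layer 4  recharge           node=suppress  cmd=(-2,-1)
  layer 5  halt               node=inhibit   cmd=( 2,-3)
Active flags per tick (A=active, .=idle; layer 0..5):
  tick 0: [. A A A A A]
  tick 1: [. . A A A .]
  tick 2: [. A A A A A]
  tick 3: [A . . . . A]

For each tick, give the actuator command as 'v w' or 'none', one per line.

tick 0:
  L0 grasp: idle → wire = none
  L1 dock: active, suppressor → wire = (-1, -1)
  L2 phototaxis: active, suppressor → wire = (-1, 2)
  L3 follow_wall: active, suppressor → wire = (0, 2)
  L4 recharge: active, suppressor → wire = (-2, -1)
  L5 halt: active, inhibitor → wire = none
  actuator = none
tick 1:
  L0 grasp: idle → wire = none
  L1 dock: idle → wire stays none
  L2 phototaxis: active, suppressor → wire = (-1, 2)
  L3 follow_wall: active, suppressor → wire = (0, 2)
  L4 recharge: active, suppressor → wire = (-2, -1)
  L5 halt: idle → wire stays (-2, -1)
  actuator = (-2, -1)
tick 2:
  L0 grasp: idle → wire = none
  L1 dock: active, suppressor → wire = (-1, -1)
  L2 phototaxis: active, suppressor → wire = (-1, 2)
  L3 follow_wall: active, suppressor → wire = (0, 2)
  L4 recharge: active, suppressor → wire = (-2, -1)
  L5 halt: active, inhibitor → wire = none
  actuator = none
tick 3:
  L0 grasp: active, feeds wire = (2, 0)
  L1 dock: idle → wire stays (2, 0)
  L2 phototaxis: idle → wire stays (2, 0)
  L3 follow_wall: idle → wire stays (2, 0)
  L4 recharge: idle → wire stays (2, 0)
  L5 halt: active, inhibitor → wire = none
  actuator = none

none
-2 -1
none
none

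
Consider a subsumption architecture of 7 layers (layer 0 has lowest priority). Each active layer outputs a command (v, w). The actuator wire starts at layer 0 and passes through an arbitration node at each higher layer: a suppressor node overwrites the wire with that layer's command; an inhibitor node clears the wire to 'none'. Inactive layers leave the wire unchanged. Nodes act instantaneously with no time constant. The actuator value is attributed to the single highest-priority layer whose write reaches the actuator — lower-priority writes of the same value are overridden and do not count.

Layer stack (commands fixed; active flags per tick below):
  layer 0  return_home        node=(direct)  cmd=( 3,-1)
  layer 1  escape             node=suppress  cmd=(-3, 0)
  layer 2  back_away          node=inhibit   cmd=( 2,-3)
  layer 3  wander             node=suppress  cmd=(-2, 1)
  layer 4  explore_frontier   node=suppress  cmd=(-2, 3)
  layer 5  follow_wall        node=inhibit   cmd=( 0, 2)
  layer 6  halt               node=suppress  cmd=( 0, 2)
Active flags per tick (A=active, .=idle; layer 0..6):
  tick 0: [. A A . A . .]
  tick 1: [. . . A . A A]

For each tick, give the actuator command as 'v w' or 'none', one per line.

-2 3
0 2

tick 0:
  layer 0 (return_home) idle — none
  layer 1 (escape) active — suppresses: (-3, 0)
  layer 2 (back_away) active — inhibits: none
  layer 3 (wander) idle — unchanged: none
  layer 4 (explore_frontier) active — suppresses: (-2, 3)
  layer 5 (follow_wall) idle — unchanged: (-2, 3)
  layer 6 (halt) idle — unchanged: (-2, 3)
  → actuator (-2, 3)
tick 1:
  layer 0 (return_home) idle — none
  layer 1 (escape) idle — unchanged: none
  layer 2 (back_away) idle — unchanged: none
  layer 3 (wander) active — suppresses: (-2, 1)
  layer 4 (explore_frontier) idle — unchanged: (-2, 1)
  layer 5 (follow_wall) active — inhibits: none
  layer 6 (halt) active — suppresses: (0, 2)
  → actuator (0, 2)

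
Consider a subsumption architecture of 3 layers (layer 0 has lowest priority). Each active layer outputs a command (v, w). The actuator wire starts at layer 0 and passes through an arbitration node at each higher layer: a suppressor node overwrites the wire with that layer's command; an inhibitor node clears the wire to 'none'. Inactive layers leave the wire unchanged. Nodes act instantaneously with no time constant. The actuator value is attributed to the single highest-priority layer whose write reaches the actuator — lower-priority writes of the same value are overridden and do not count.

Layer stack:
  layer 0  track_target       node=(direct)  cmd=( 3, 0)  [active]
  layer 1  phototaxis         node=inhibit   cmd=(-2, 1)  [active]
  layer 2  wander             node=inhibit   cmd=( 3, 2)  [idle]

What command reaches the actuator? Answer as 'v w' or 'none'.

none

layer 0 (track_target) active — direct: (3, 0)
layer 1 (phototaxis) active — inhibits: none
layer 2 (wander) idle — unchanged: none
→ actuator none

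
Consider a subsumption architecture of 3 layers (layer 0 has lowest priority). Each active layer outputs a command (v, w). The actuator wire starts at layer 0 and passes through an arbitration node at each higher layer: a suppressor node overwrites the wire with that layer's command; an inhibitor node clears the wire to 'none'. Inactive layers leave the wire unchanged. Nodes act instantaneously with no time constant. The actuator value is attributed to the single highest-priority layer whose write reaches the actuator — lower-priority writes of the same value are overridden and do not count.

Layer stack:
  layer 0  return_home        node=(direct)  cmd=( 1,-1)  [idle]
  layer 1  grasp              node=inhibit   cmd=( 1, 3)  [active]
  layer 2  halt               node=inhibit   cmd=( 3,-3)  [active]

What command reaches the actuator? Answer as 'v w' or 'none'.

none

[0] return_home off; wire := none
[1] grasp on (inhibit); wire := none
[2] halt on (inhibit); wire := none
output none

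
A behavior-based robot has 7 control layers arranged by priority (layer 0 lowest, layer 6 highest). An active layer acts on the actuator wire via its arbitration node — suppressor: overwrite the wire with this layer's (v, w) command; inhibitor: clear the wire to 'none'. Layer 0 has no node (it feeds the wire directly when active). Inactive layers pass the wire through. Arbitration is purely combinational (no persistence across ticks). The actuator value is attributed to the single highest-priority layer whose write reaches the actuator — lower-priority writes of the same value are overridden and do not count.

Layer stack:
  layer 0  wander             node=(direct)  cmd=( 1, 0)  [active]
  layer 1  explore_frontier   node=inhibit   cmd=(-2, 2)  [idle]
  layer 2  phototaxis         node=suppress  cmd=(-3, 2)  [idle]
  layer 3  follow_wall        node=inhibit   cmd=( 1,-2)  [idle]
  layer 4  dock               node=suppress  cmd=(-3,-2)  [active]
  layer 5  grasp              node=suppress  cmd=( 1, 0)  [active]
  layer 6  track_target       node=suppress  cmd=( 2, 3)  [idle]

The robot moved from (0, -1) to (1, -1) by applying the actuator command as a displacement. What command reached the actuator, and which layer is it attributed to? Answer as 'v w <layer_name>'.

displacement = (1, -1) − (0, -1) = (1, 0)
layer 0 (wander) active — direct: (1, 0)
layer 1 (explore_frontier) idle — unchanged: (1, 0)
layer 2 (phototaxis) idle — unchanged: (1, 0)
layer 3 (follow_wall) idle — unchanged: (1, 0)
layer 4 (dock) active — suppresses: (-3, -2)
layer 5 (grasp) active — suppresses: (1, 0)
layer 6 (track_target) idle — unchanged: (1, 0)
→ actuator (1, 0) — from layer 5 (grasp)

1 0 grasp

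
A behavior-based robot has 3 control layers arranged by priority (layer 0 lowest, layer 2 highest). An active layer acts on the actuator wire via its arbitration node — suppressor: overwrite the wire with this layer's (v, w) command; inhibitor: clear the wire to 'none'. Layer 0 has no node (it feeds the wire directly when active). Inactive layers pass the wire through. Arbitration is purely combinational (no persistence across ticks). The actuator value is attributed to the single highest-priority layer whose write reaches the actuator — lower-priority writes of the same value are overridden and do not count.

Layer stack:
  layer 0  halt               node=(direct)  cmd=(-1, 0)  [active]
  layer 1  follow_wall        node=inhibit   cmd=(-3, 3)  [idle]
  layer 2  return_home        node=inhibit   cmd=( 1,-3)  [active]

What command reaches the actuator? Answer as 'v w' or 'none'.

none

layer 0 (halt) active — direct: (-1, 0)
layer 1 (follow_wall) idle — unchanged: (-1, 0)
layer 2 (return_home) active — inhibits: none
→ actuator none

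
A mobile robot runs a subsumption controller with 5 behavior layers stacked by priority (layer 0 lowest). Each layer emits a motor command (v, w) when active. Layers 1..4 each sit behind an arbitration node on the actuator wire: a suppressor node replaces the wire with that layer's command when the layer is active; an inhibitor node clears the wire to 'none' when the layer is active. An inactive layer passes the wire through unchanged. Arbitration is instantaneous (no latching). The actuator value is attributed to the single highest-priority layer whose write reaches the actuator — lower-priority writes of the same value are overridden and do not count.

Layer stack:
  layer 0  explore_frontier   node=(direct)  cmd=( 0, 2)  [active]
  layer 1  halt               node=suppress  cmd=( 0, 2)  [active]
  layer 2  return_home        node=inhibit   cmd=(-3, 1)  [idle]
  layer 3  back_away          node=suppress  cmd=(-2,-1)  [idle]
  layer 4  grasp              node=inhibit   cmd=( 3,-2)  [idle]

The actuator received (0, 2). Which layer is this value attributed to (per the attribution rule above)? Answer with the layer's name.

layer 0 (explore_frontier) active — direct: (0, 2)
layer 1 (halt) active — suppresses: (0, 2)
layer 2 (return_home) idle — unchanged: (0, 2)
layer 3 (back_away) idle — unchanged: (0, 2)
layer 4 (grasp) idle — unchanged: (0, 2)
→ actuator (0, 2)
last writer: layer 1 = halt

halt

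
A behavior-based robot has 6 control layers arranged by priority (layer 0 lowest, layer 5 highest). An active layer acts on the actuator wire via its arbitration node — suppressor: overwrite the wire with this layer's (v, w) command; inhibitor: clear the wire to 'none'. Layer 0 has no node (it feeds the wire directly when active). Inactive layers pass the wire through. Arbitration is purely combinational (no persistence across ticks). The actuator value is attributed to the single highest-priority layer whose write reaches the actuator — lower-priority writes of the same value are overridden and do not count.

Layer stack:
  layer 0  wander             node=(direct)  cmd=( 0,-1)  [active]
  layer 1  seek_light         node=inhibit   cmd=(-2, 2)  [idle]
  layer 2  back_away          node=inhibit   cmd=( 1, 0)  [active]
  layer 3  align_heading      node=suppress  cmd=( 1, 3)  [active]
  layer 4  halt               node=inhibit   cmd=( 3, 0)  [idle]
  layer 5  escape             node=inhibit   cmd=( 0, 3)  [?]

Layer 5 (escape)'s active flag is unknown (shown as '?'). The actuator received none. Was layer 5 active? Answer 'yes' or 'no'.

yes

If layer 5 is active=yes:
  actuator would be none
If layer 5 is active=no:
  actuator would be (1, 3)
Observed none, so layer 5 was active.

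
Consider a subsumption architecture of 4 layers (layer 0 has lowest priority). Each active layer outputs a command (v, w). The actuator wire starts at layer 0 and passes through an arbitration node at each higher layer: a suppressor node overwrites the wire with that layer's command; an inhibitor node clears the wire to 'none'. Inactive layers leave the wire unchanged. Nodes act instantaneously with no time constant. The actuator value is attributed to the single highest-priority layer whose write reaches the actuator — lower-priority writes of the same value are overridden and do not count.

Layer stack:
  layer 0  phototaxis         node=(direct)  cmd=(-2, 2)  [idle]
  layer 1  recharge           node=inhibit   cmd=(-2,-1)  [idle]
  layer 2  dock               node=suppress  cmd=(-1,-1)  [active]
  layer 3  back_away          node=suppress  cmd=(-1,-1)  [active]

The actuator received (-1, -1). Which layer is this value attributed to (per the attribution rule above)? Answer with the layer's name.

back_away

[0] phototaxis off; wire := none
[1] recharge off; pass none
[2] dock on (suppress); wire := (-1, -1)
[3] back_away on (suppress); wire := (-1, -1)
output (-1, -1)
last writer: layer 3 = back_away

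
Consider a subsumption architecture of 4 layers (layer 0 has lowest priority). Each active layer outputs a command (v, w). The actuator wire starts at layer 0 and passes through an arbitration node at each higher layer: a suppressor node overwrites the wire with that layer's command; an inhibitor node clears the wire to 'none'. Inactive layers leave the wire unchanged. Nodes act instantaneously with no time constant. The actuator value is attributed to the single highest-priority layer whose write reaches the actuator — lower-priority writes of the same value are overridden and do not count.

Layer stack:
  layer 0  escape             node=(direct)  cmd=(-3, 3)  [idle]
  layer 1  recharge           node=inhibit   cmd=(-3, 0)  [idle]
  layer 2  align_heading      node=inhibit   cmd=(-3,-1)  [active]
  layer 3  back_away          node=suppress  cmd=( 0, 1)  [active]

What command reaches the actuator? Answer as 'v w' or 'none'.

layer 0 (escape) idle — none
layer 1 (recharge) idle — unchanged: none
layer 2 (align_heading) active — inhibits: none
layer 3 (back_away) active — suppresses: (0, 1)
→ actuator (0, 1)

0 1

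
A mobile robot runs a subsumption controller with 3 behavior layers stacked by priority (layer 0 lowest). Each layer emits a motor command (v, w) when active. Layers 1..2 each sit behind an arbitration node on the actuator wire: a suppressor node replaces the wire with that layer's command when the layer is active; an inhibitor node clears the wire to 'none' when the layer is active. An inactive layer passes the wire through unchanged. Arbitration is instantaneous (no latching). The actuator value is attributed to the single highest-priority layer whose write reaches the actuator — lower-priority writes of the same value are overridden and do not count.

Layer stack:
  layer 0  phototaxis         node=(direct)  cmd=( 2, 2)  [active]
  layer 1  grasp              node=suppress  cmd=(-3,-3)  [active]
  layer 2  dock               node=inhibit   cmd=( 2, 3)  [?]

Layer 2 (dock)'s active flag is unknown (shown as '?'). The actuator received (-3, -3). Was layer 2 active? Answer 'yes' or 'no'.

no

If layer 2 is active=yes:
  actuator would be none
If layer 2 is active=no:
  actuator would be (-3, -3)
Observed (-3, -3), so layer 2 was idle.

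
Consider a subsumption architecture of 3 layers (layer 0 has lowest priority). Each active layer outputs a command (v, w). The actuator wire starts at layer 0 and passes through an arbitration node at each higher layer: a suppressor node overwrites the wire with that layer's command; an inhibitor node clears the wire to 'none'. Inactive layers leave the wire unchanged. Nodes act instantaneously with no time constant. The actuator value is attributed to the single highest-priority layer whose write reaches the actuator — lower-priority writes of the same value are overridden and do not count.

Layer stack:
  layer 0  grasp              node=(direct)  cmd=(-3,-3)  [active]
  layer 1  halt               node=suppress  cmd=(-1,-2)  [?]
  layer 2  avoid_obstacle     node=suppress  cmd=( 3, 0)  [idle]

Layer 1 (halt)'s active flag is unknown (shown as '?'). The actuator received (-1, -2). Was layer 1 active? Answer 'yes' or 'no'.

If layer 1 is active=yes:
  actuator would be (-1, -2)
If layer 1 is active=no:
  actuator would be (-3, -3)
Observed (-1, -2), so layer 1 was active.

yes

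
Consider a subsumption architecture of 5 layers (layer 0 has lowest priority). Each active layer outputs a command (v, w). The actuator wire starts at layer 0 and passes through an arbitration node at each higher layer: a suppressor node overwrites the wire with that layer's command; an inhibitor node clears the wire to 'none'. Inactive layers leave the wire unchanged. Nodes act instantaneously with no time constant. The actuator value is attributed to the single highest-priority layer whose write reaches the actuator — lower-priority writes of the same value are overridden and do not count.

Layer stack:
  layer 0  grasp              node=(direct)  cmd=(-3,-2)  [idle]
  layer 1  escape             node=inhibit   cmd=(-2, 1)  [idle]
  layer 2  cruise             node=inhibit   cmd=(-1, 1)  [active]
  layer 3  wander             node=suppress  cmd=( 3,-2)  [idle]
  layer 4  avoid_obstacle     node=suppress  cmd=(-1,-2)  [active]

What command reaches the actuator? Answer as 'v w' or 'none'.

-1 -2

layer 0 (grasp) idle — none
layer 1 (escape) idle — unchanged: none
layer 2 (cruise) active — inhibits: none
layer 3 (wander) idle — unchanged: none
layer 4 (avoid_obstacle) active — suppresses: (-1, -2)
→ actuator (-1, -2)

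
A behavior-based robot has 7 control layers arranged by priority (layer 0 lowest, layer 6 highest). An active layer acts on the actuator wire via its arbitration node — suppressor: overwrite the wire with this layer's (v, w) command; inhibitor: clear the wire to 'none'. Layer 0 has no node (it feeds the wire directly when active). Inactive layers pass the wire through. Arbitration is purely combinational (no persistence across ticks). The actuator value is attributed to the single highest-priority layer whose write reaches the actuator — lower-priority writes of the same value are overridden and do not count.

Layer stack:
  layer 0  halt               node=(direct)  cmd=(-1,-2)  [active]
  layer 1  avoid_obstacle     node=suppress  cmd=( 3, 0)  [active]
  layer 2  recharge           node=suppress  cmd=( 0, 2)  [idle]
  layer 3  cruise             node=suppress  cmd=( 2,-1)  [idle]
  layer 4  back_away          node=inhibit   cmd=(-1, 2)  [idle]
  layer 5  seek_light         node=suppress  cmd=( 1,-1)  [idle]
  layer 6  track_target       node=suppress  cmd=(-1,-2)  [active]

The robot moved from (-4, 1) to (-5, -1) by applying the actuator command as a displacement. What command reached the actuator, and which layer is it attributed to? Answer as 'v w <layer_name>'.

-1 -2 track_target

displacement = (-5, -1) − (-4, 1) = (-1, -2)
[0] halt on; wire := (-1, -2)
[1] avoid_obstacle on (suppress); wire := (3, 0)
[2] recharge off; pass (3, 0)
[3] cruise off; pass (3, 0)
[4] back_away off; pass (3, 0)
[5] seek_light off; pass (3, 0)
[6] track_target on (suppress); wire := (-1, -2)
output (-1, -2) — from layer 6 (track_target)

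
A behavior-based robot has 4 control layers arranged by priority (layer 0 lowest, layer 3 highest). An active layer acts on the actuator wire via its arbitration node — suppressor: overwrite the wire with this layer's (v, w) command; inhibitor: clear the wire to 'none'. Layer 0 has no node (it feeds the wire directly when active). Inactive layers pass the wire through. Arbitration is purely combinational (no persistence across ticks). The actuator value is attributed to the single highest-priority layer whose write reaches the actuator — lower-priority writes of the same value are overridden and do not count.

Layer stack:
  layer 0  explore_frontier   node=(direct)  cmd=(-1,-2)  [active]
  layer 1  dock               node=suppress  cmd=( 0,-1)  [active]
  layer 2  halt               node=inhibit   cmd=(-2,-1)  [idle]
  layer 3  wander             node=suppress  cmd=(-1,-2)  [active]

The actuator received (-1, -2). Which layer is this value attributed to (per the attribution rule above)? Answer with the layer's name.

wander

L0 explore_frontier: active, feeds wire = (-1, -2)
L1 dock: active, suppressor → wire = (0, -1)
L2 halt: idle → wire stays (0, -1)
L3 wander: active, suppressor → wire = (-1, -2)
actuator = (-1, -2)
last writer: layer 3 = wander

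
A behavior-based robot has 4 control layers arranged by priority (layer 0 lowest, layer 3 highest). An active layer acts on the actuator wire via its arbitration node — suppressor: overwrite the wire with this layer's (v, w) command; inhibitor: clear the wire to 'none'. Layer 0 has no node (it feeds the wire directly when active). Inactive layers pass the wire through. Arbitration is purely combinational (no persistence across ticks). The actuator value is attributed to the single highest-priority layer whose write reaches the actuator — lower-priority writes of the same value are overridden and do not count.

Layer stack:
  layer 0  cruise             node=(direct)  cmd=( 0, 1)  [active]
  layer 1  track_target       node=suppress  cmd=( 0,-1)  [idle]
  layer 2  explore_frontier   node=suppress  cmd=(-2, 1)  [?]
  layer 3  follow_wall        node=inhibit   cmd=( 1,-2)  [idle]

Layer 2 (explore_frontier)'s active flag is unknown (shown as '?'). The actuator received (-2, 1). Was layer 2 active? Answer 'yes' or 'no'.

If layer 2 is active=yes:
  actuator would be (-2, 1)
If layer 2 is active=no:
  actuator would be (0, 1)
Observed (-2, 1), so layer 2 was active.

yes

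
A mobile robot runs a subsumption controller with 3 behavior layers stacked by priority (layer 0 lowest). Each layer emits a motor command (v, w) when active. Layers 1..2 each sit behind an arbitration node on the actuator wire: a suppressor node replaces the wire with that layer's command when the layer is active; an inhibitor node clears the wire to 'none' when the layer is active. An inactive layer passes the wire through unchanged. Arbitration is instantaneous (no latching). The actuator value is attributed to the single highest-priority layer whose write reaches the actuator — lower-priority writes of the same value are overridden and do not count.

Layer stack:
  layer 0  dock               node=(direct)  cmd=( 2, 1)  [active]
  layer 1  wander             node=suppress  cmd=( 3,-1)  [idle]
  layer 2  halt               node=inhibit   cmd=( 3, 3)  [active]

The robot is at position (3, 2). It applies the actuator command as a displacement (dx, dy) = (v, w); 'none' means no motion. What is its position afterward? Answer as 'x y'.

3 2

layer 0 (dock) active — direct: (2, 1)
layer 1 (wander) idle — unchanged: (2, 1)
layer 2 (halt) active — inhibits: none
→ actuator none
position: (3, 2) + none = (3, 2)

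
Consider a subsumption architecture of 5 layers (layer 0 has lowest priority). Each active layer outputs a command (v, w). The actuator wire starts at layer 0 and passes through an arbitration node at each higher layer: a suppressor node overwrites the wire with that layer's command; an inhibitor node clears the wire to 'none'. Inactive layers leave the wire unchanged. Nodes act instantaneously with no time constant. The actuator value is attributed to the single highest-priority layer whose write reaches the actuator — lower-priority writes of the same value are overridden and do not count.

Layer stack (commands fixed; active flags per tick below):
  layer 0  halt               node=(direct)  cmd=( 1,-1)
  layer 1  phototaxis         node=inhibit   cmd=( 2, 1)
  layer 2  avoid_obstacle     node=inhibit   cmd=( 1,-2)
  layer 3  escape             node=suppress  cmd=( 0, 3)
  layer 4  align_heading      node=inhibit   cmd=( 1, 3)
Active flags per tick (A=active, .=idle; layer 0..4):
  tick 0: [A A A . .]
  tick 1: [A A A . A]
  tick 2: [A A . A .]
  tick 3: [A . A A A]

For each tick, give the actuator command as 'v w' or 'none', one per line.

none
none
0 3
none

tick 0:
  layer 0 (halt) active — direct: (1, -1)
  layer 1 (phototaxis) active — inhibits: none
  layer 2 (avoid_obstacle) active — inhibits: none
  layer 3 (escape) idle — unchanged: none
  layer 4 (align_heading) idle — unchanged: none
  → actuator none
tick 1:
  layer 0 (halt) active — direct: (1, -1)
  layer 1 (phototaxis) active — inhibits: none
  layer 2 (avoid_obstacle) active — inhibits: none
  layer 3 (escape) idle — unchanged: none
  layer 4 (align_heading) active — inhibits: none
  → actuator none
tick 2:
  layer 0 (halt) active — direct: (1, -1)
  layer 1 (phototaxis) active — inhibits: none
  layer 2 (avoid_obstacle) idle — unchanged: none
  layer 3 (escape) active — suppresses: (0, 3)
  layer 4 (align_heading) idle — unchanged: (0, 3)
  → actuator (0, 3)
tick 3:
  layer 0 (halt) active — direct: (1, -1)
  layer 1 (phototaxis) idle — unchanged: (1, -1)
  layer 2 (avoid_obstacle) active — inhibits: none
  layer 3 (escape) active — suppresses: (0, 3)
  layer 4 (align_heading) active — inhibits: none
  → actuator none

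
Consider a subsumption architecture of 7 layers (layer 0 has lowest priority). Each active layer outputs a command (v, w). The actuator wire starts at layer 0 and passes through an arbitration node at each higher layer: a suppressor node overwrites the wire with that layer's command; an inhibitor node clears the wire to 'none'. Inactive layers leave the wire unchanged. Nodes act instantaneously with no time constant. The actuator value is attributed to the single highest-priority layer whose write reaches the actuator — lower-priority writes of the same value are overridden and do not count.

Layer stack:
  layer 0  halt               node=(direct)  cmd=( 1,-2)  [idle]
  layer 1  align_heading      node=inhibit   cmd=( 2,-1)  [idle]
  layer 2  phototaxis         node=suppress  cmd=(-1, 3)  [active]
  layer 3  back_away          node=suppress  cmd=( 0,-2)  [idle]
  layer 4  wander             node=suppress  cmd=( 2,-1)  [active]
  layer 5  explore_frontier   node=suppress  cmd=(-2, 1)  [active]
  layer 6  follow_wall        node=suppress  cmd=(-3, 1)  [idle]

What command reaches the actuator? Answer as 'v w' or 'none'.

layer 0 (halt) idle — none
layer 1 (align_heading) idle — unchanged: none
layer 2 (phototaxis) active — suppresses: (-1, 3)
layer 3 (back_away) idle — unchanged: (-1, 3)
layer 4 (wander) active — suppresses: (2, -1)
layer 5 (explore_frontier) active — suppresses: (-2, 1)
layer 6 (follow_wall) idle — unchanged: (-2, 1)
→ actuator (-2, 1)

-2 1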